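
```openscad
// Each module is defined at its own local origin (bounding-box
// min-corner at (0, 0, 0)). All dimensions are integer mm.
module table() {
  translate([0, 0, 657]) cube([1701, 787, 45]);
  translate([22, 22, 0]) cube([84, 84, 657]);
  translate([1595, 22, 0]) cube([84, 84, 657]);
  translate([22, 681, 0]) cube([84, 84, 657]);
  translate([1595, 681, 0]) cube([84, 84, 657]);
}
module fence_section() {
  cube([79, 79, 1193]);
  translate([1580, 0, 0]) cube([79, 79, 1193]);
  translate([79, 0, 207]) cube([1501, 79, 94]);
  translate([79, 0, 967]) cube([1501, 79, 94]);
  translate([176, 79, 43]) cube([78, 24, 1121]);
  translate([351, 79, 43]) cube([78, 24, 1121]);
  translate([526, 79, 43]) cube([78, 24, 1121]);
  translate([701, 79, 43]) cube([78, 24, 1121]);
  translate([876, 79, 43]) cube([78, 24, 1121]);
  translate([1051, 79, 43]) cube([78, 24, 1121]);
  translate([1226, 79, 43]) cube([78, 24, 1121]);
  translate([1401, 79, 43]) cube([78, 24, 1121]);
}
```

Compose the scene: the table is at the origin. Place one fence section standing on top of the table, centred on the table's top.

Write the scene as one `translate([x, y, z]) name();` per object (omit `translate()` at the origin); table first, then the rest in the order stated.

table();
translate([21, 342, 702]) fence_section();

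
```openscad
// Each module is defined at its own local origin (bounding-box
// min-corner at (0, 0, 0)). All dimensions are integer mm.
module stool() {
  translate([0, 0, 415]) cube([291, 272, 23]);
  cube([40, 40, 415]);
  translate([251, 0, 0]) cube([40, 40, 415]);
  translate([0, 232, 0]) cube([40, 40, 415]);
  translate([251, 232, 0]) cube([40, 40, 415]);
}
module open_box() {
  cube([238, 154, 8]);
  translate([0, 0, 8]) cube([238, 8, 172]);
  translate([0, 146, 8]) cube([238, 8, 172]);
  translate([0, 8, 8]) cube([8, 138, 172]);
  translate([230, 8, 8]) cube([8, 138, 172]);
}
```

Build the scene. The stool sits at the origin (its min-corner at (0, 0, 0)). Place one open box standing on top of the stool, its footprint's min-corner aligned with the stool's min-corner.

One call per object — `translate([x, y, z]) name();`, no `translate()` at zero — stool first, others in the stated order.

stool();
translate([0, 0, 438]) open_box();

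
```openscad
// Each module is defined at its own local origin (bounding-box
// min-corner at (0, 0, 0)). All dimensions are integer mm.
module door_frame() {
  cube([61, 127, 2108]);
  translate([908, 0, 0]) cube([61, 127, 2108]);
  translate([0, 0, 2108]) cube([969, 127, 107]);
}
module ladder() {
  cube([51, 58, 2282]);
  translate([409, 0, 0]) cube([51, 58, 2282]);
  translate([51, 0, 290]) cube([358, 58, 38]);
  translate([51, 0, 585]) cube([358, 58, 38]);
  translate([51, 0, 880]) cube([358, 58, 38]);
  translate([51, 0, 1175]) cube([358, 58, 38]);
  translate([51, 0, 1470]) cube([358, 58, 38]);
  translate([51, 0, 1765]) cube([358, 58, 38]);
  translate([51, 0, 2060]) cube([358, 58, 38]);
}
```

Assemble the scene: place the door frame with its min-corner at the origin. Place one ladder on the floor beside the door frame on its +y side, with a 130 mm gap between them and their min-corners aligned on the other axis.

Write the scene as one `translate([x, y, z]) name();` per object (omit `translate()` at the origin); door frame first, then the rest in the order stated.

door_frame();
translate([0, 257, 0]) ladder();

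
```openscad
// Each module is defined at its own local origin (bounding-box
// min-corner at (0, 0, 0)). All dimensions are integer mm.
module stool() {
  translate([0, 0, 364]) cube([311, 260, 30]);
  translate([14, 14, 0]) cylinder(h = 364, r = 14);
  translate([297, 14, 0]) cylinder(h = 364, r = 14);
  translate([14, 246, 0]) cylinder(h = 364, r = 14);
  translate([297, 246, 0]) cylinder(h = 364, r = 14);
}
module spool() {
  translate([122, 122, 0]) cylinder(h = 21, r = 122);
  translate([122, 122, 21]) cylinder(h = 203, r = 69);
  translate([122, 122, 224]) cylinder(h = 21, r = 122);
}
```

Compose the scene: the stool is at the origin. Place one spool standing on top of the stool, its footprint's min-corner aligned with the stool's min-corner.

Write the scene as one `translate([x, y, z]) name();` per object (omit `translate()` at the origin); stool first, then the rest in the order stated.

stool();
translate([0, 0, 394]) spool();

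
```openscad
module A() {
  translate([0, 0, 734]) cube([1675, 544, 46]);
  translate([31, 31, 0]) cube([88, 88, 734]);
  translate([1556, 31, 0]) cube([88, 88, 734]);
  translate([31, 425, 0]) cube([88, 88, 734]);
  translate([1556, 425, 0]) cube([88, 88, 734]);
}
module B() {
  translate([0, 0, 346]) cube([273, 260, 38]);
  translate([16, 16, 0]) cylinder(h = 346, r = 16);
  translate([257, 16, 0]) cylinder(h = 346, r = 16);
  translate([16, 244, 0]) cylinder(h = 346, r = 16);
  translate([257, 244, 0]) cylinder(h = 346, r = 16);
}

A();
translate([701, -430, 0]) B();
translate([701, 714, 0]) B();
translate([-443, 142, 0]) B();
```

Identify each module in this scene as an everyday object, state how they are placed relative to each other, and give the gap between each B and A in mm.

Each stool's nearest face is 170 mm from the table's bounding box.

A is a table. B is a stool. Three stools sit around the table at the −y, +y, −x sides. The gap between each stool and the table is 170 mm.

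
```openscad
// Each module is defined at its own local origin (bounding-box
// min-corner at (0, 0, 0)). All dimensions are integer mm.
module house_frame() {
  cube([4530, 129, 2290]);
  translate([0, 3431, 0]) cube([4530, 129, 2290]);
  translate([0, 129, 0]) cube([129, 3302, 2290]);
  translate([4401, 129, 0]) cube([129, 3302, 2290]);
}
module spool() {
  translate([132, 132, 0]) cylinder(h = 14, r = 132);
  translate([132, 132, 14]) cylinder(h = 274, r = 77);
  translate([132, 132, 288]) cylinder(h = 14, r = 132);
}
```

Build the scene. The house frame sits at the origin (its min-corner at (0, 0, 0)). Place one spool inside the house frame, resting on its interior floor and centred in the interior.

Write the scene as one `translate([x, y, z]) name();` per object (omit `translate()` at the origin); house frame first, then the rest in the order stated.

house_frame();
translate([2133, 1648, 0]) spool();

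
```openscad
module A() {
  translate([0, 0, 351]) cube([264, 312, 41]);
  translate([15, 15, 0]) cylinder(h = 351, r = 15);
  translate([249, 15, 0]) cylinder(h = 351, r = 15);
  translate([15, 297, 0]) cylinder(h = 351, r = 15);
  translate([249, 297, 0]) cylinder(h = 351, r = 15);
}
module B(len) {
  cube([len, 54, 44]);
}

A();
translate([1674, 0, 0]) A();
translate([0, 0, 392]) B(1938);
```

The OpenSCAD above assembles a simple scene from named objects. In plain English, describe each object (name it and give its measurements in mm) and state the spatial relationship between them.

A is a four-legged stool. The seat is 264×312 mm, 41 mm thick, top at z = 392 mm. It stands on four round legs, each 30 mm in diameter, from z = 0 to the seat underside, each leg's axis is inset half a diameter from the nearest pair of seat edges (so the leg's bounding box is flush with the corner).

B is a rectangular beam 1938 mm long (x), 54 mm deep (y), 44 mm thick (z).

The beam spans the tops of two stools placed 1410 mm apart, resting at z = 392 mm.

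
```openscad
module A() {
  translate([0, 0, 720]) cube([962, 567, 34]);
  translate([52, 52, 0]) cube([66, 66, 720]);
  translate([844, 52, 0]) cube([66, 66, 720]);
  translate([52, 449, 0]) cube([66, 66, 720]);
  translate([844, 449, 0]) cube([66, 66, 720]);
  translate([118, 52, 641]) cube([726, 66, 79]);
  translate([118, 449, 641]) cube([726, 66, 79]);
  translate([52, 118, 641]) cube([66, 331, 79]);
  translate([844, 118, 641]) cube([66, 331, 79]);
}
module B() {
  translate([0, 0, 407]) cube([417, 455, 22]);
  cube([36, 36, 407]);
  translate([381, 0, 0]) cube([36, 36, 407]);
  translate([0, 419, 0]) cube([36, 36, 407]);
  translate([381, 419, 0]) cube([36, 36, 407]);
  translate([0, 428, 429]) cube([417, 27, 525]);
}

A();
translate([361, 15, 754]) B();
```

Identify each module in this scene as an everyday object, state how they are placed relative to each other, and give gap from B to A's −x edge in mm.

The chair's min-x is at 361; the table's min-x is 0; gap = 361 mm.

A is a table. B is a chair. The chair is on top of the table. The gap from the chair to the table's −x edge is 361 mm.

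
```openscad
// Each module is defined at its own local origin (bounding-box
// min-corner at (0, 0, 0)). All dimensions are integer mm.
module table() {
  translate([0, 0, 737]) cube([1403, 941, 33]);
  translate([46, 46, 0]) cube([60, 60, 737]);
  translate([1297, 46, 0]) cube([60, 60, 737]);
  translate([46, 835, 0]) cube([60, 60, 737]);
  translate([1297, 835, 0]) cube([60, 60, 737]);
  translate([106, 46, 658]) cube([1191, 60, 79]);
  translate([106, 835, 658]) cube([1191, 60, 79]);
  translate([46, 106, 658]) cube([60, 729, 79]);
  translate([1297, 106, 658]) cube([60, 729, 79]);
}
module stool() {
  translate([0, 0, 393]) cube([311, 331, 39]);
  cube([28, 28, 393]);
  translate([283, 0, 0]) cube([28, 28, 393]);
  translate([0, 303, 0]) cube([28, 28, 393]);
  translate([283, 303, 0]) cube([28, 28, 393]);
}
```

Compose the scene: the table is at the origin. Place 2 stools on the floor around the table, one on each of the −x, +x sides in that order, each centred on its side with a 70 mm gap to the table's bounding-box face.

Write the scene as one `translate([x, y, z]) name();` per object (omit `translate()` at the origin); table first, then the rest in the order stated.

table();
translate([-381, 305, 0]) stool();
translate([1473, 305, 0]) stool();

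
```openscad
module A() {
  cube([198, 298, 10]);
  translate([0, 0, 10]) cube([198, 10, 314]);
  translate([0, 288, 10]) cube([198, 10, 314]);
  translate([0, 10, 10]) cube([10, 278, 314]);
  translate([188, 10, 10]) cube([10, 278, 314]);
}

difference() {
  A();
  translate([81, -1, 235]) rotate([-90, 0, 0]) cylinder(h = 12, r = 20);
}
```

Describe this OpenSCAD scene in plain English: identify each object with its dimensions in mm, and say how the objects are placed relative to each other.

A is an open storage box with external size 198×298×324 mm and wall thickness 10 mm (the base is also 10 mm thick). The base covers the whole footprint; the four walls stand on the base, with the y-facing walls full-width and the x-facing walls fitting between their inner faces.

The open box has a circular hole of radius 20 mm through its front wall, centred at (x = 81, z = 235).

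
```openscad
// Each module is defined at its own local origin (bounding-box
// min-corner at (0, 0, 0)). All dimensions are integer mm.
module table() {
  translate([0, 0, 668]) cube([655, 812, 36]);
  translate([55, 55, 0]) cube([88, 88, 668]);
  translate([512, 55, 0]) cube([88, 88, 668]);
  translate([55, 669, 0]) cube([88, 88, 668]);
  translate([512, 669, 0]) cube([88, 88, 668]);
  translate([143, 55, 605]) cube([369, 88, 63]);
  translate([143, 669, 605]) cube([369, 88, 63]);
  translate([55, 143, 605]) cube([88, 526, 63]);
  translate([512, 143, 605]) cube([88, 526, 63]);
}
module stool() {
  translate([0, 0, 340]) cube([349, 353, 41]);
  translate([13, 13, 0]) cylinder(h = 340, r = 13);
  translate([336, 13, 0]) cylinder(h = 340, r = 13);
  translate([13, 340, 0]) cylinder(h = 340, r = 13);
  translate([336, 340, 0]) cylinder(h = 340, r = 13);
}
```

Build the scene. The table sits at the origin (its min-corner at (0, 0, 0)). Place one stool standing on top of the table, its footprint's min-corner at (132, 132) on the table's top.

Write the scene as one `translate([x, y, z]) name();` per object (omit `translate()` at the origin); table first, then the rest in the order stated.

table();
translate([132, 132, 704]) stool();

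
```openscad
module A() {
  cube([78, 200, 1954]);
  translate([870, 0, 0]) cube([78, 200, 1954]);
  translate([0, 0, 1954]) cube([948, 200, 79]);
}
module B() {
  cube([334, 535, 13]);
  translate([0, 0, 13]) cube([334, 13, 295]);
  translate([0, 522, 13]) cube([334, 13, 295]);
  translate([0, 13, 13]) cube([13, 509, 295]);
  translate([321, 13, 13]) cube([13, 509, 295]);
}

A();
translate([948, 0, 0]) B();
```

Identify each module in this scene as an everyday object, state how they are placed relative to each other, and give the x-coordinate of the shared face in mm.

The door frame's +x face and the open box's −x face are both at x = 948 mm.

A is a door frame. B is an open box. The open box is against the door frame's +x side, with their −y faces flush. The x-coordinate of the shared face is 948 mm.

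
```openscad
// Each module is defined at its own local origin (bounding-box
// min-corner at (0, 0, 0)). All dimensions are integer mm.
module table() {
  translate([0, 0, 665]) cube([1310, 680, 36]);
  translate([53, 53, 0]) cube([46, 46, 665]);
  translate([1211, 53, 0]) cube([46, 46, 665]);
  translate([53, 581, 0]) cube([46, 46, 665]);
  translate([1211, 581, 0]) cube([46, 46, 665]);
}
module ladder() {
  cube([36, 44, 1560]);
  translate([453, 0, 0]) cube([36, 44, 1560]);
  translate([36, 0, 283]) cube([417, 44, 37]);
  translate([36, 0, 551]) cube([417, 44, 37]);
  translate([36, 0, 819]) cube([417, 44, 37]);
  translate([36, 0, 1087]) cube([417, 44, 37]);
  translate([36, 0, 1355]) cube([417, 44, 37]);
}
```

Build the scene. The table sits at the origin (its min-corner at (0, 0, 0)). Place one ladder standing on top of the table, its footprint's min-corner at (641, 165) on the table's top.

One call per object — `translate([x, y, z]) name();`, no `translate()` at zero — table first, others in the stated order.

table();
translate([641, 165, 701]) ladder();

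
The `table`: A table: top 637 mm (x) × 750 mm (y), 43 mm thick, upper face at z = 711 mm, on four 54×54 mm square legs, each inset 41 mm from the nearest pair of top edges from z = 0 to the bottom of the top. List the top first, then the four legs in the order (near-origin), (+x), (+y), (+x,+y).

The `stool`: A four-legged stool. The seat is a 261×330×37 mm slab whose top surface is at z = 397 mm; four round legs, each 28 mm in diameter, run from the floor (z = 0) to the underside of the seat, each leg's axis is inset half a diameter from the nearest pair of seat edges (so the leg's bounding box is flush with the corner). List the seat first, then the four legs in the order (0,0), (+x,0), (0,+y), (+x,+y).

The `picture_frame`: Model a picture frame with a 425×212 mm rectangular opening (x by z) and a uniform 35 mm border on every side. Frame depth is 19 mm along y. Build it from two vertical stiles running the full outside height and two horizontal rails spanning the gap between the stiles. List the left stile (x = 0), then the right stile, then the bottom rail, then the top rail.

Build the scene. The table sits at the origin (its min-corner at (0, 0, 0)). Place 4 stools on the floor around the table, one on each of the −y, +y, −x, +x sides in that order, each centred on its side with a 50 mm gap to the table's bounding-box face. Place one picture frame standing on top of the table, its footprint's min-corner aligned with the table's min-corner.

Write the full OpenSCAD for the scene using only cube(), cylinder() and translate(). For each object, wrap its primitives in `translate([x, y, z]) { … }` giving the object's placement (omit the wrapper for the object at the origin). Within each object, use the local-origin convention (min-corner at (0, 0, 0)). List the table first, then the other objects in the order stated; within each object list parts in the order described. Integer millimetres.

translate([0, 0, 668]) cube([637, 750, 43]);
translate([41, 41, 0]) cube([54, 54, 668]);
translate([542, 41, 0]) cube([54, 54, 668]);
translate([41, 655, 0]) cube([54, 54, 668]);
translate([542, 655, 0]) cube([54, 54, 668]);
translate([188, -380, 0]) {
  translate([0, 0, 360]) cube([261, 330, 37]);
  translate([14, 14, 0]) cylinder(h = 360, r = 14);
  translate([247, 14, 0]) cylinder(h = 360, r = 14);
  translate([14, 316, 0]) cylinder(h = 360, r = 14);
  translate([247, 316, 0]) cylinder(h = 360, r = 14);
}
translate([188, 800, 0]) {
  translate([0, 0, 360]) cube([261, 330, 37]);
  translate([14, 14, 0]) cylinder(h = 360, r = 14);
  translate([247, 14, 0]) cylinder(h = 360, r = 14);
  translate([14, 316, 0]) cylinder(h = 360, r = 14);
  translate([247, 316, 0]) cylinder(h = 360, r = 14);
}
translate([-311, 210, 0]) {
  translate([0, 0, 360]) cube([261, 330, 37]);
  translate([14, 14, 0]) cylinder(h = 360, r = 14);
  translate([247, 14, 0]) cylinder(h = 360, r = 14);
  translate([14, 316, 0]) cylinder(h = 360, r = 14);
  translate([247, 316, 0]) cylinder(h = 360, r = 14);
}
translate([687, 210, 0]) {
  translate([0, 0, 360]) cube([261, 330, 37]);
  translate([14, 14, 0]) cylinder(h = 360, r = 14);
  translate([247, 14, 0]) cylinder(h = 360, r = 14);
  translate([14, 316, 0]) cylinder(h = 360, r = 14);
  translate([247, 316, 0]) cylinder(h = 360, r = 14);
}
translate([0, 0, 711]) {
  cube([35, 19, 282]);
  translate([460, 0, 0]) cube([35, 19, 282]);
  translate([35, 0, 0]) cube([425, 19, 35]);
  translate([35, 0, 247]) cube([425, 19, 35]);
}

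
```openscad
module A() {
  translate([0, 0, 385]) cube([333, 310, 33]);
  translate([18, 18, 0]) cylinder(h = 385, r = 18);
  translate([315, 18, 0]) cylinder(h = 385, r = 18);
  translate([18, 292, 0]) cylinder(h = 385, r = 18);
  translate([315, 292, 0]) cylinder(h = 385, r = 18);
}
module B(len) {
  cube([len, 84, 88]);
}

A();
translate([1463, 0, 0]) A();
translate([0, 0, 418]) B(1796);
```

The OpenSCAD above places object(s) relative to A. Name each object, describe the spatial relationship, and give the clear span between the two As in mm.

A is a stool. B is a beam. A beam spans the tops of two stools. The clear span between the two stools is 1130 mm.

Second stool starts at x = 1463; first ends at x = 333; clear span = 1463 − 333 = 1130 mm.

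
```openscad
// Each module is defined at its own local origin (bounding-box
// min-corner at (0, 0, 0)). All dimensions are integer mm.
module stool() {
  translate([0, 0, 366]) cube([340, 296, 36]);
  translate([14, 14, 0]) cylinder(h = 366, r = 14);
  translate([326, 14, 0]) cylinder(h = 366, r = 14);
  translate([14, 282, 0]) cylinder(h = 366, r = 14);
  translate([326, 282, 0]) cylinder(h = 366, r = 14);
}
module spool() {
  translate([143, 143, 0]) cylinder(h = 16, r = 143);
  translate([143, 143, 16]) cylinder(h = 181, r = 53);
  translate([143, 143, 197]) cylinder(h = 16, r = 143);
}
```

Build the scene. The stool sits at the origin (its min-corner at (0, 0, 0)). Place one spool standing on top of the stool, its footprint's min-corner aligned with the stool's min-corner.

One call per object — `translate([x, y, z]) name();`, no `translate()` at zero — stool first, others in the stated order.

stool();
translate([0, 0, 402]) spool();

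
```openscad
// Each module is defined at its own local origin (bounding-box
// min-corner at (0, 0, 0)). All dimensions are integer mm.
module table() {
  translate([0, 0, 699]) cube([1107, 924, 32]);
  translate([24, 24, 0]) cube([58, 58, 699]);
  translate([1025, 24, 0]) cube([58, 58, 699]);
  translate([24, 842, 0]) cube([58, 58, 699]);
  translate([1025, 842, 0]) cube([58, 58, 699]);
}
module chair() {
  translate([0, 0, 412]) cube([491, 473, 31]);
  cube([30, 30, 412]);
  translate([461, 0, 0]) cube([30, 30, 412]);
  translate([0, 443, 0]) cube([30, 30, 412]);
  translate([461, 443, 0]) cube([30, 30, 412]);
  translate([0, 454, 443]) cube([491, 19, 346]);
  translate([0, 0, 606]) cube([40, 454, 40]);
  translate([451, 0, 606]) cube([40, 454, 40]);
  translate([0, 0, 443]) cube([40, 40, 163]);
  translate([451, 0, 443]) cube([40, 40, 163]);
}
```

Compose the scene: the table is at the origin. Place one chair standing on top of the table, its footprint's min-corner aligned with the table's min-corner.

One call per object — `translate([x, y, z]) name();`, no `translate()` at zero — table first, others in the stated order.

table();
translate([0, 0, 731]) chair();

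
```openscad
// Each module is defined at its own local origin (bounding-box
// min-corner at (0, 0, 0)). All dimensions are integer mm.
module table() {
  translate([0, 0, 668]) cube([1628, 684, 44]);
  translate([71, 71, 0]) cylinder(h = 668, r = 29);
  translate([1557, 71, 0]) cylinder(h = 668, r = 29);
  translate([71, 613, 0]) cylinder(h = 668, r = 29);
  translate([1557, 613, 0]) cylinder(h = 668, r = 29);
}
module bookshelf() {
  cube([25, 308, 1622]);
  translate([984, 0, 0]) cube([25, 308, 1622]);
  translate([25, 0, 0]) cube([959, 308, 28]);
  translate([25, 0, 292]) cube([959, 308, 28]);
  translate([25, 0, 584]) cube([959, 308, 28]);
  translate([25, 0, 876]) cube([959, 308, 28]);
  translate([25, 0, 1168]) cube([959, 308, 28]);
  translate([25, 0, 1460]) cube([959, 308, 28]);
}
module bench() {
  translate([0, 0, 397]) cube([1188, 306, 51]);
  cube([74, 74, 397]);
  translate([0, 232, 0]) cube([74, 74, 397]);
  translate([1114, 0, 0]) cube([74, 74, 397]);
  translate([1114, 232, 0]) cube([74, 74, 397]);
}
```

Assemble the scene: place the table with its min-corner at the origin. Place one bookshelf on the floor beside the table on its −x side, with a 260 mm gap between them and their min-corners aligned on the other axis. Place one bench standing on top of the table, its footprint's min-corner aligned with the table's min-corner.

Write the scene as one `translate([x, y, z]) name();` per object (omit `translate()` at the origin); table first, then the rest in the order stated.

table();
translate([-1269, 0, 0]) bookshelf();
translate([0, 0, 712]) bench();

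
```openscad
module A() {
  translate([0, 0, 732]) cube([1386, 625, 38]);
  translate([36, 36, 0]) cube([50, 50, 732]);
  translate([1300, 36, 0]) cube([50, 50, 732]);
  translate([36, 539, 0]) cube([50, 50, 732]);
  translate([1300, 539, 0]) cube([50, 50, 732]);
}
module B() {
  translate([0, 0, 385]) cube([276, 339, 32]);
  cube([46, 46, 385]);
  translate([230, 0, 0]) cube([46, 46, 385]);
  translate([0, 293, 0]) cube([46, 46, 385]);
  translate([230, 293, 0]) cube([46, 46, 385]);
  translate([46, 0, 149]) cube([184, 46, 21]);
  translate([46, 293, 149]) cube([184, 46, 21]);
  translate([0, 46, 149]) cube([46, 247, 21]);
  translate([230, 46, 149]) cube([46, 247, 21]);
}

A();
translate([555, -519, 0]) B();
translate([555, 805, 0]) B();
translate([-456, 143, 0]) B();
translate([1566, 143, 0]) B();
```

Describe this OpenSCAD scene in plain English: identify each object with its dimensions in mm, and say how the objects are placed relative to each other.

A is a table: top 1386 mm (x) × 625 mm (y), 38 mm thick, upper face at z = 770 mm, on four 50×50 mm square legs, each inset 36 mm from the nearest pair of top edges, running from z = 0 to the bottom of the top.

B is a four-legged stool. The seat is 276×339 mm, 32 mm thick, top at z = 417 mm. It stands on four square legs, each 46×46 mm in cross-section, from z = 0 to the seat underside, each flush with a corner of the seat. Four stretchers, 46 mm wide and 21 mm tall, connect adjacent legs with their undersides at z = 149 mm, each running between the inner faces of the legs it joins and aligned with the legs' outer faces on the other axis.

Four stools sit around the table at the −y, +y, −x, +x sides.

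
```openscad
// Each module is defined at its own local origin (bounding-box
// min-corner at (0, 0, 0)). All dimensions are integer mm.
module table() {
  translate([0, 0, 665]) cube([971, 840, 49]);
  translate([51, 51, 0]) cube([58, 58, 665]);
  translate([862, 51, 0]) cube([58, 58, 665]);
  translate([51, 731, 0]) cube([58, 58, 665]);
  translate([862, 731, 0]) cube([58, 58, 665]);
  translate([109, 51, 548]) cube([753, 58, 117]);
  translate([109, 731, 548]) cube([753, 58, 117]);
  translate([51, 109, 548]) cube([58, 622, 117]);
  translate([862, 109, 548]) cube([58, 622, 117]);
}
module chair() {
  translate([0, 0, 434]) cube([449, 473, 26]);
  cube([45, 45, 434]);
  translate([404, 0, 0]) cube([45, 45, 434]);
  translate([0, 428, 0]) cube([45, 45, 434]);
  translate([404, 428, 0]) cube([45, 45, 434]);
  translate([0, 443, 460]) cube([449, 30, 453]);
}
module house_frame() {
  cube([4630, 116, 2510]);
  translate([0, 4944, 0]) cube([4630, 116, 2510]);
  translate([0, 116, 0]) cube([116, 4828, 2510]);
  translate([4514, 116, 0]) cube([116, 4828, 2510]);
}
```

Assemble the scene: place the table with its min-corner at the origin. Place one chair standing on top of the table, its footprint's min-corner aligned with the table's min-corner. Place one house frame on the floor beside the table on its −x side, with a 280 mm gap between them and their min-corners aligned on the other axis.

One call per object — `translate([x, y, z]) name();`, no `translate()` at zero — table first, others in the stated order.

table();
translate([0, 0, 714]) chair();
translate([-4910, 0, 0]) house_frame();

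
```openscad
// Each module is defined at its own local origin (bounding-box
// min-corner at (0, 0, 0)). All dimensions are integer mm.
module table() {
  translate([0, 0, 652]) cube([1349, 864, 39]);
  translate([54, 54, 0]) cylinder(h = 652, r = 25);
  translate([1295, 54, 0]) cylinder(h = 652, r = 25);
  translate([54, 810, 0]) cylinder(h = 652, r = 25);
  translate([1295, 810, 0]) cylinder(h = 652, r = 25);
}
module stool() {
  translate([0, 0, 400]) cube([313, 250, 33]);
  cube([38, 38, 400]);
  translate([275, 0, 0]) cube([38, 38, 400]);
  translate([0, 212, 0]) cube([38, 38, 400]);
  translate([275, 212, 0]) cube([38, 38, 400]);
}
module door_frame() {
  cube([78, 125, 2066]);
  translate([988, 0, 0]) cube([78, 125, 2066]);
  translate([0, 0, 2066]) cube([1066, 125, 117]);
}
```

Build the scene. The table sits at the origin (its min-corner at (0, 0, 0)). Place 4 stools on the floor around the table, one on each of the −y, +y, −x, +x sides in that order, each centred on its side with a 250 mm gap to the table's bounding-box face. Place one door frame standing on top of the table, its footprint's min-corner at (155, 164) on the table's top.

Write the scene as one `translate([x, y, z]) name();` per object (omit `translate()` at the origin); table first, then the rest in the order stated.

table();
translate([518, -500, 0]) stool();
translate([518, 1114, 0]) stool();
translate([-563, 307, 0]) stool();
translate([1599, 307, 0]) stool();
translate([155, 164, 691]) door_frame();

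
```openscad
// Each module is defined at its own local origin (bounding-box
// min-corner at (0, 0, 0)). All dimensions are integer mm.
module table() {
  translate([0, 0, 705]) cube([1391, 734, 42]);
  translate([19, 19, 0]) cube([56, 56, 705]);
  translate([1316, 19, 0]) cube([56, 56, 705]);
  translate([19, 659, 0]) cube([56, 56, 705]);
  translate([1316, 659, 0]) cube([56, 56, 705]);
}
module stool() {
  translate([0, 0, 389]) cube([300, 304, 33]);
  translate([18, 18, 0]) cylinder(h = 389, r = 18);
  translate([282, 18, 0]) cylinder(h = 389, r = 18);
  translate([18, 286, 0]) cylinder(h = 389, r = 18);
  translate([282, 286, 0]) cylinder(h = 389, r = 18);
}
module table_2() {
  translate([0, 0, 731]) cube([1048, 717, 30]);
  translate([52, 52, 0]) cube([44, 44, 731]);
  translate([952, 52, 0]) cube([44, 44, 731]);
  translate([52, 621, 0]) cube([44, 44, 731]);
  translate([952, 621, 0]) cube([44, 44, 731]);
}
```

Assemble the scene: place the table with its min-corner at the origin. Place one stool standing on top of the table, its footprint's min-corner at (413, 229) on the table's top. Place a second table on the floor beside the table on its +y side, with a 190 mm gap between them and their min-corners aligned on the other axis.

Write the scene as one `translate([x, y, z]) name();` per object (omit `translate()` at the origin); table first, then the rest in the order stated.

table();
translate([413, 229, 747]) stool();
translate([0, 924, 0]) table_2();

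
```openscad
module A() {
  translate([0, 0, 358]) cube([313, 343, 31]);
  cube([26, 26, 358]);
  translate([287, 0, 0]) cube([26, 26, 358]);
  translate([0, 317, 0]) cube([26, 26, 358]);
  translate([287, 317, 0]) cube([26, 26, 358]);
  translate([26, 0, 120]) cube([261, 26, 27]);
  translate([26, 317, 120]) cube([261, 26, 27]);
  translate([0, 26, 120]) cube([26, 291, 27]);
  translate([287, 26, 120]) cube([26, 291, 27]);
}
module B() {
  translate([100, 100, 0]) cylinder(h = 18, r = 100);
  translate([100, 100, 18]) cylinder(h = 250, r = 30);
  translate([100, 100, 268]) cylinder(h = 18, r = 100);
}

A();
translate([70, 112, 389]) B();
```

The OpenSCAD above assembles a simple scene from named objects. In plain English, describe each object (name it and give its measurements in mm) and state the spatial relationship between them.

A is a four-legged stool. The seat is 313×343 mm, 31 mm thick, top at z = 389 mm. It stands on four square legs, each 26×26 mm in cross-section, from z = 0 to the seat underside, each flush with a corner of the seat. Four stretchers, 26 mm wide and 27 mm tall, connect adjacent legs with their undersides at z = 120 mm, each running between the inner faces of the legs it joins and aligned with the legs' outer faces on the other axis.

B is a spool: two coaxial disc flanges of radius 100 mm and thickness 18 mm, joined by a core cylinder of radius 30 mm and height 250 mm. The lower flange rests on z = 0 and the three cylinders share a vertical axis.

The spool is on top of the stool.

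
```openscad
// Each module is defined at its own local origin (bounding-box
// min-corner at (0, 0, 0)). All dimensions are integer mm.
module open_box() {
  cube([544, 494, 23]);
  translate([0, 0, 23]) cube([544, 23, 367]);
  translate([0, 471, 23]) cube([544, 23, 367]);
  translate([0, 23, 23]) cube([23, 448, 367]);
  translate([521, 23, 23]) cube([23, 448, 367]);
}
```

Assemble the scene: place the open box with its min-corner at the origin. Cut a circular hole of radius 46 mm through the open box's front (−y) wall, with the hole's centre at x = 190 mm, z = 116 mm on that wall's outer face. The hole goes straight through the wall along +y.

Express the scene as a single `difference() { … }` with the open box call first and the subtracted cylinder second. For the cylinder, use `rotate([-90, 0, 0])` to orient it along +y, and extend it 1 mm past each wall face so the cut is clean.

difference() {
  open_box();
  translate([190, -1, 116]) rotate([-90, 0, 0]) cylinder(h = 25, r = 46);
}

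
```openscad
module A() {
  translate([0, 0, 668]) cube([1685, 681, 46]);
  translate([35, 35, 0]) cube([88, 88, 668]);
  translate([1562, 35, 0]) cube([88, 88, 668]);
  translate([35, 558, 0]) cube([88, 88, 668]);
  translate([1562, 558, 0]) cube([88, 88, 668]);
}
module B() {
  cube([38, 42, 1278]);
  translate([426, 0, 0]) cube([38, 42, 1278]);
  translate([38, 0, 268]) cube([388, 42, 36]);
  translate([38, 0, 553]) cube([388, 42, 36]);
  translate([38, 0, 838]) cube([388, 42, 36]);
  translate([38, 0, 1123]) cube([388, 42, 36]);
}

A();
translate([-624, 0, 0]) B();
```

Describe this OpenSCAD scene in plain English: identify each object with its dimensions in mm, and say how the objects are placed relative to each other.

A is a table with a 1685×681 mm rectangular top, 46 mm thick, top surface at z = 714 mm, supported by four 88×88 mm square legs, each inset 35 mm from the nearest pair of top edges, running from the floor.

B is a straight ladder. Two 38×42 mm vertical rails, 1278 mm tall, stand 464 mm apart (outside-to-outside) with their front faces coplanar on the −y side. 4 rungs, each 42 mm deep and 36 mm tall, span between the inner faces of the rails, front faces flush with the rails. The lowest rung's underside is at z = 268 mm and rungs are spaced 285 mm apart (underside to underside).

The ladder is on the floor beside the table on its −x side.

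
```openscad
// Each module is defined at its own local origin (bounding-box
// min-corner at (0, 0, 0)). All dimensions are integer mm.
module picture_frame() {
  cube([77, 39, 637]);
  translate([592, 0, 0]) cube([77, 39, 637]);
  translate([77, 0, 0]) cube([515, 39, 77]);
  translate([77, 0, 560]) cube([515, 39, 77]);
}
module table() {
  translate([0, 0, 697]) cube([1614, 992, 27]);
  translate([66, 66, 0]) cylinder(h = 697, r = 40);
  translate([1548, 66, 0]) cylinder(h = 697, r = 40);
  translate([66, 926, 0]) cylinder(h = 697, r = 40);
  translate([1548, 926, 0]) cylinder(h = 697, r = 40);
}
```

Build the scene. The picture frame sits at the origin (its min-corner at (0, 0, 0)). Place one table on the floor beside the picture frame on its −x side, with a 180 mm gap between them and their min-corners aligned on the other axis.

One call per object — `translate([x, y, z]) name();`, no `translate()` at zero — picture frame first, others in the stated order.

picture_frame();
translate([-1794, 0, 0]) table();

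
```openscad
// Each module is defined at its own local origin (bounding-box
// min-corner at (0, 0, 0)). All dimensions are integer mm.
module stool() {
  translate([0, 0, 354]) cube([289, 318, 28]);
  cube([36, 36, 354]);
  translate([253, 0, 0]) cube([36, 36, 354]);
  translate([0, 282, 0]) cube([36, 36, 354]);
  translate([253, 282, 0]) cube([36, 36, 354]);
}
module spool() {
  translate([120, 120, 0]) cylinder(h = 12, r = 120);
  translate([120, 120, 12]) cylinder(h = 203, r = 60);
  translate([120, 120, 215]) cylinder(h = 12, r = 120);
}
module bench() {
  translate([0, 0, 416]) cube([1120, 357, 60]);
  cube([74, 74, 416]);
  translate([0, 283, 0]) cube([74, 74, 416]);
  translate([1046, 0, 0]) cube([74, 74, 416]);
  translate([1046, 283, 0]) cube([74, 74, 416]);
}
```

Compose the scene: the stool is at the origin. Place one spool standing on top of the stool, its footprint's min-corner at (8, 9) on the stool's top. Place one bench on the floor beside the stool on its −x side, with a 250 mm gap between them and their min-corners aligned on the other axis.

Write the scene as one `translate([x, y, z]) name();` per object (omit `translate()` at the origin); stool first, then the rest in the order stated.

stool();
translate([8, 9, 382]) spool();
translate([-1370, 0, 0]) bench();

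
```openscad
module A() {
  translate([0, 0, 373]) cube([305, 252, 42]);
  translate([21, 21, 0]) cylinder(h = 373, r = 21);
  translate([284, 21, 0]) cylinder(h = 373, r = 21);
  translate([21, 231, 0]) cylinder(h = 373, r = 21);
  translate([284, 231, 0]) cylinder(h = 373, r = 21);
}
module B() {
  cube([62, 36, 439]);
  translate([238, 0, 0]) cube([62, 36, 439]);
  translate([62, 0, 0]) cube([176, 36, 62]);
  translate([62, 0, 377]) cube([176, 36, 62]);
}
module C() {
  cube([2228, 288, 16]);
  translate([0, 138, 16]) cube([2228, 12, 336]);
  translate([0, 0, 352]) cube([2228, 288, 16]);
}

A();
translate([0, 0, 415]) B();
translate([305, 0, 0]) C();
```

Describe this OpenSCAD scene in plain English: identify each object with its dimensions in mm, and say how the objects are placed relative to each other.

A is a four-legged stool. The seat is 305×252 mm, 42 mm thick, top at z = 415 mm. It stands on four round legs, each 42 mm in diameter, from z = 0 to the seat underside, each leg's axis is inset half a diameter from the nearest pair of seat edges (so the leg's bounding box is flush with the corner).

B is a rectangular picture frame lying in the x–z plane (depth along y). The opening is 176 mm wide (x) by 315 mm tall (z), surrounded by a border 62 mm wide on all four sides. The frame is 36 mm deep and is made of two full-height vertical stiles with two horizontal rails fitted between them.

C is an I-beam lying along x, 2228 mm long. Overall section height 368 mm. Two flanges 288 mm wide (y) and 16 mm thick, one on the floor and one at the top; a web 12 mm thick runs between them, centred on the flange width.

The picture frame is on top of the stool. The I-beam is against the stool's +x side, with their −y faces flush.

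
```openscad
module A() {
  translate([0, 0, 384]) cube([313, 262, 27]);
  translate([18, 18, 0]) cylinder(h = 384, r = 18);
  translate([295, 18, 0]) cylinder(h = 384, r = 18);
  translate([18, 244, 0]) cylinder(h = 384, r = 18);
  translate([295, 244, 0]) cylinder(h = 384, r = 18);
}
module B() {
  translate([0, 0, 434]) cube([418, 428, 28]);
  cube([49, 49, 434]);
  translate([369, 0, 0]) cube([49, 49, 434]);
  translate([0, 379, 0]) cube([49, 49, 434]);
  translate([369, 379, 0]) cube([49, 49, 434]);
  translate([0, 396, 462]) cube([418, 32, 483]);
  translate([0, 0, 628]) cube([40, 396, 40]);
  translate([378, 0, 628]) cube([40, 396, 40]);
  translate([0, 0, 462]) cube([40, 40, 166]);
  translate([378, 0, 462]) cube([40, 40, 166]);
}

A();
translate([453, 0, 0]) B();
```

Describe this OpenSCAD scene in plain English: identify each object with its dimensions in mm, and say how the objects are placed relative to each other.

A is a four-legged stool. The seat is a 313×262×27 mm slab whose top surface is at z = 411 mm; four round legs, each 36 mm in diameter, run from the floor (z = 0) to the underside of the seat, each leg's axis is inset half a diameter from the nearest pair of seat edges (so the leg's bounding box is flush with the corner).

B is a chair: 418×428 mm seat, 28 mm thick, top at z = 462 mm, on four 49 mm square corner legs flush with the seat edges. A 32 mm thick backrest slab spans the full seat width, extending 483 mm above the seat top, its back face flush with the seat's +y edge. Two armrests of 40×40 mm section run along each side from the seat's front edge to the front of the backrest, top faces 206 mm above the seat top and outer faces flush with the seat's x-edges; a 40×40 mm post under the front of each armrest stands on the seat at the front corner.

The chair is on the floor beside the stool on its +x side.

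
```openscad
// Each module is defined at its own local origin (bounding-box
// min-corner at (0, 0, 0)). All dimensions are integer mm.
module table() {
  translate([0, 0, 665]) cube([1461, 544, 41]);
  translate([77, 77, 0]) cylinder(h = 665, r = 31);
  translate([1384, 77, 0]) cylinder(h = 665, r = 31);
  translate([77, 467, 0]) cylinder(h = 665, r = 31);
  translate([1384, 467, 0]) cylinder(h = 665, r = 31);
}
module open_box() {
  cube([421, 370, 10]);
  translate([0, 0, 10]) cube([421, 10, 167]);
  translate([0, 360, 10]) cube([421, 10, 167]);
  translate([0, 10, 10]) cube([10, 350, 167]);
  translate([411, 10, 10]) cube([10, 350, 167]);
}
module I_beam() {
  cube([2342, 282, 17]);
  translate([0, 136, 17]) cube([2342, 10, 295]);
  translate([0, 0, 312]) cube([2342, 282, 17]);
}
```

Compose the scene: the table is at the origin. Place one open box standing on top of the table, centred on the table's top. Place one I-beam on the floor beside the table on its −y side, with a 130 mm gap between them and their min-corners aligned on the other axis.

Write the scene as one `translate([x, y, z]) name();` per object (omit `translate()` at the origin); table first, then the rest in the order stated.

table();
translate([520, 87, 706]) open_box();
translate([0, -412, 0]) I_beam();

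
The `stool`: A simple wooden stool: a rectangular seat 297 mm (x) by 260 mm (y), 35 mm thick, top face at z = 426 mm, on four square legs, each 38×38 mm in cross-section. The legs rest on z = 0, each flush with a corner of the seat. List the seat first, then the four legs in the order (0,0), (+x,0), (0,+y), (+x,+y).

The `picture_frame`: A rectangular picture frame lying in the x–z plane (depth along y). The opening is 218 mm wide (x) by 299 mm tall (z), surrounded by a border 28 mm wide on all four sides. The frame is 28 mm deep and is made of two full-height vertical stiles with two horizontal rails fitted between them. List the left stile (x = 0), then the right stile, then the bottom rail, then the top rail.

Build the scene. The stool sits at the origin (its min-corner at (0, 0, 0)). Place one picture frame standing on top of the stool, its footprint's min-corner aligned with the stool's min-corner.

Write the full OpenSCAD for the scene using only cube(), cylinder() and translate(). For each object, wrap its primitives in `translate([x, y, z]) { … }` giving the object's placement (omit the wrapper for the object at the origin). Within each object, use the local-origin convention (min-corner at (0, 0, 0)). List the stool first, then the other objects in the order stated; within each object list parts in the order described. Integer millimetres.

translate([0, 0, 391]) cube([297, 260, 35]);
cube([38, 38, 391]);
translate([259, 0, 0]) cube([38, 38, 391]);
translate([0, 222, 0]) cube([38, 38, 391]);
translate([259, 222, 0]) cube([38, 38, 391]);
translate([0, 0, 426]) {
  cube([28, 28, 355]);
  translate([246, 0, 0]) cube([28, 28, 355]);
  translate([28, 0, 0]) cube([218, 28, 28]);
  translate([28, 0, 327]) cube([218, 28, 28]);
}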